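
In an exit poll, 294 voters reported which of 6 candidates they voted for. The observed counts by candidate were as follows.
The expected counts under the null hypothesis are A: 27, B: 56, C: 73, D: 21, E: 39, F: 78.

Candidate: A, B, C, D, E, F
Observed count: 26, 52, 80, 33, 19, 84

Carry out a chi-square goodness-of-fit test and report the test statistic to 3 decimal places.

18.569

cat         O        E   (O−E)²/E
A          26       27     0.0370
B          52       56     0.2857
C          80       73     0.6712
D          33       21     6.8571
E          19       39    10.2564
F          84       78     0.4615
Sum = 18.569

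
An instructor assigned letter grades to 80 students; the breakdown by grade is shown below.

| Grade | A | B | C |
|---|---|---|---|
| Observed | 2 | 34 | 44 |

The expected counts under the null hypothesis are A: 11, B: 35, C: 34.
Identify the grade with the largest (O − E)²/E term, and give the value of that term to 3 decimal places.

A, 7.364

cat         O        E   (O−E)²/E
A           2       11     7.3636
B          34       35     0.0286
C          44       34     2.9412
The largest term is for A: 7.364.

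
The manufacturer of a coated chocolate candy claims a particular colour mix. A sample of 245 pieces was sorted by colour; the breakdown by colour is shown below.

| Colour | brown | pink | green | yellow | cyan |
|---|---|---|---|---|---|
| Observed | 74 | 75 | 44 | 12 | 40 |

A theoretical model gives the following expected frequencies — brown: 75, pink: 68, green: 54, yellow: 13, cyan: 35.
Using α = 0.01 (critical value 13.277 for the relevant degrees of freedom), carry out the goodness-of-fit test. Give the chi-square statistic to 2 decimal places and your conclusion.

3.38; do not reject

brown: (74 − 75)²/75 = 1/75 = 0.013
pink: (75 − 68)²/68 = 49/68 = 0.721
green: (44 − 54)²/54 = 100/54 = 1.852
yellow: (12 − 13)²/13 = 1/13 = 0.077
cyan: (40 − 35)²/35 = 25/35 = 0.714
Sum = 3.38
df = 4. Since 3.38 < 13.277, we do not reject H₀.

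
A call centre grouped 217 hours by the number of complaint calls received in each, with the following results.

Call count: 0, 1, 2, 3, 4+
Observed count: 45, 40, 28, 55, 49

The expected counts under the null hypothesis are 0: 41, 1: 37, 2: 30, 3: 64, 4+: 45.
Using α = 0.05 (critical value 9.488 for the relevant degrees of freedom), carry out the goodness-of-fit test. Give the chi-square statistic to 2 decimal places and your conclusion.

2.39; do not reject

0: (45 − 41)²/41 = 16/41 = 0.390
1: (40 − 37)²/37 = 9/37 = 0.243
2: (28 − 30)²/30 = 4/30 = 0.133
3: (55 − 64)²/64 = 81/64 = 1.266
4+: (49 − 45)²/45 = 16/45 = 0.356
Sum = 2.39
df = 4. Since 2.39 < 9.488, we do not reject H₀.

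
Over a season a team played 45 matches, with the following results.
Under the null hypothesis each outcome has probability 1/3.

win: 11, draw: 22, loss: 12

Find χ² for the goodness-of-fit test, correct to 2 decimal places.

4.93

Expected count for each of the 3 categories: 45/3 = 15.
cat         O        E   (O−E)²/E
win        11       15      1.067
draw       22       15      3.267
loss       12       15      0.600
Sum = 4.93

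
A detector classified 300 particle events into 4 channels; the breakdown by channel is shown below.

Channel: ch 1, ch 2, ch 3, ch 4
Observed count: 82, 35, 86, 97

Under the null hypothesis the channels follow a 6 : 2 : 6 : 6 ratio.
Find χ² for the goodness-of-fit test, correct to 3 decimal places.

2.267

Ratio total = 20. Expected counts: 300×6/20 = 90, 300×2/20 = 30, 300×6/20 = 90, 300×6/20 = 90.
χ² = (82−90)²/90 + (35−30)²/30 + (86−90)²/90 + (97−90)²/90
   = 0.7111 + 0.8333 + 0.1778 + 0.5444
Sum = 2.267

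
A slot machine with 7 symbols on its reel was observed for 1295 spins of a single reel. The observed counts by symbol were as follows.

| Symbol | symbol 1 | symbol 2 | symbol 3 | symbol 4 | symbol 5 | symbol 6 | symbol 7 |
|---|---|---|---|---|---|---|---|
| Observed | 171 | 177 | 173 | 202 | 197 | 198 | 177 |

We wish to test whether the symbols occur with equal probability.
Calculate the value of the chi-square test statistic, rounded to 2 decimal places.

5.78

Under H₀ each category has probability 1/7, so each expected count is 1295/7 = 185.
χ² = (171−185)²/185 + (177−185)²/185 + (173−185)²/185 + (202−185)²/185 + (197−185)²/185 + (198−185)²/185 + (177−185)²/185
   = 1.059 + 0.346 + 0.778 + 1.562 + 0.778 + 0.914 + 0.346
Sum = 5.78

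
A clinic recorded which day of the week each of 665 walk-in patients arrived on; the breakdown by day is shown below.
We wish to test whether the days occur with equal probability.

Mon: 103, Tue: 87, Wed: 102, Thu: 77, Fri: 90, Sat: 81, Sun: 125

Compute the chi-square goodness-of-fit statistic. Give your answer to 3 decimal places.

17.074

Under H₀ each category has probability 1/7, so each expected count is 665/7 = 95.
χ² = (103−95)²/95 + (87−95)²/95 + (102−95)²/95 + (77−95)²/95 + (90−95)²/95 + (81−95)²/95 + (125−95)²/95
   = 0.6737 + 0.6737 + 0.5158 + 3.4105 + 0.2632 + 2.0632 + 9.4737
Sum = 17.074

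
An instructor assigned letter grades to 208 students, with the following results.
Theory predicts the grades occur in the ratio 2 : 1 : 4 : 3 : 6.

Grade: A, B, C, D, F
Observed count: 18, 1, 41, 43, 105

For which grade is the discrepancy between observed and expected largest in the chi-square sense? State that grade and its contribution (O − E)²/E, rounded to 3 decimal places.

Ratio total = 16. Expected counts: 208×2/16 = 26, 208×1/16 = 13, 208×4/16 = 52, 208×3/16 = 39, 208×6/16 = 78.
cat         O        E   (O−E)²/E
A          18       26     2.4615
B           1       13    11.0769
C          41       52     2.3269
D          43       39     0.4103
F         105       78     9.3462
The largest term is for B: 11.077.

B, 11.077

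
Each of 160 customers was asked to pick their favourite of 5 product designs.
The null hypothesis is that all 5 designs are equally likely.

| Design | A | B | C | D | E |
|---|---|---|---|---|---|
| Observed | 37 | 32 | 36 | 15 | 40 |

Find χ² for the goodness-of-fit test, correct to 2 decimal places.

12.31

Under H₀ each category has probability 1/5, so each expected count is 160/5 = 32.
cat         O        E   (O−E)²/E
A          37       32      0.781
B          32       32      0.000
C          36       32      0.500
D          15       32      9.031
E          40       32      2.000
Sum = 12.31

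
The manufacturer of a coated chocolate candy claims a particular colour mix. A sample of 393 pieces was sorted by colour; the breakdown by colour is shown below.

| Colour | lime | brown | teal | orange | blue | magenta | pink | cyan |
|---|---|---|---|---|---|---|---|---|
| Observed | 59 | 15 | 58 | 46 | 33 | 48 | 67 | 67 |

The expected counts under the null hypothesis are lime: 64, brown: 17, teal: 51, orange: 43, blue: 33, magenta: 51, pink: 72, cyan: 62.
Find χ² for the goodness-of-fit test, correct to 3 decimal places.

2.723

lime: (59 − 64)²/64 = 25/64 = 0.3906
brown: (15 − 17)²/17 = 4/17 = 0.2353
teal: (58 − 51)²/51 = 49/51 = 0.9608
orange: (46 − 43)²/43 = 9/43 = 0.2093
blue: (33 − 33)²/33 = 0/33 = 0.0000
magenta: (48 − 51)²/51 = 9/51 = 0.1765
pink: (67 − 72)²/72 = 25/72 = 0.3472
cyan: (67 − 62)²/62 = 25/62 = 0.4032
Sum = 2.723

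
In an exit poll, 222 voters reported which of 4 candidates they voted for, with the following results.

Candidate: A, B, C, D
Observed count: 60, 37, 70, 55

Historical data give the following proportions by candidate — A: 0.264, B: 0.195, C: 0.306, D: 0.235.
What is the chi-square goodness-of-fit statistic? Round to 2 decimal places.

Expected counts E_i = n·p_i: 222×0.264 = 58.608, 222×0.195 = 43.29, 222×0.306 = 67.932, 222×0.235 = 52.17.
A: (60 − 58.608)²/58.608 = 1.937664/58.608 = 0.033
B: (37 − 43.29)²/43.29 = 39.5641/43.29 = 0.914
C: (70 − 67.932)²/67.932 = 4.276624/67.932 = 0.063
D: (55 − 52.17)²/52.17 = 8.0089/52.17 = 0.154
Sum = 1.16

1.16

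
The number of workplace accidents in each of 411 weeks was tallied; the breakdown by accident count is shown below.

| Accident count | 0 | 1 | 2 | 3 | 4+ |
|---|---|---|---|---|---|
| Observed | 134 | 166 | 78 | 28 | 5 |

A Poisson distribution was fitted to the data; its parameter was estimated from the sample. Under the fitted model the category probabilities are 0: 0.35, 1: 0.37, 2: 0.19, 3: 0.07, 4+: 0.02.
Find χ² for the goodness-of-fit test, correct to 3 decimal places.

3.233

Expected counts E_i = n·p_i: 411×0.35 = 143.85, 411×0.37 = 152.07, 411×0.19 = 78.09, 411×0.07 = 28.77, 411×0.02 = 8.22.
0: (134 − 143.85)²/143.85 = 97.0225/143.85 = 0.6745
1: (166 − 152.07)²/152.07 = 194.0449/152.07 = 1.2760
2: (78 − 78.09)²/78.09 = 0.0081/78.09 = 0.0001
3: (28 − 28.77)²/28.77 = 0.5929/28.77 = 0.0206
4+: (5 − 8.22)²/8.22 = 10.3684/8.22 = 1.2614
Sum = 3.233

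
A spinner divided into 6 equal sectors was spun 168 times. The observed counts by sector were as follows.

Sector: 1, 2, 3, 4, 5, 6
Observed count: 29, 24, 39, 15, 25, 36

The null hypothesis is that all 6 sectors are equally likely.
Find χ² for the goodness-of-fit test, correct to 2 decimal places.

13.57

Expected count for each of the 6 categories: 168/6 = 28.
cat         O        E   (O−E)²/E
1          29       28      0.036
2          24       28      0.571
3          39       28      4.321
4          15       28      6.036
5          25       28      0.321
6          36       28      2.286
Sum = 13.57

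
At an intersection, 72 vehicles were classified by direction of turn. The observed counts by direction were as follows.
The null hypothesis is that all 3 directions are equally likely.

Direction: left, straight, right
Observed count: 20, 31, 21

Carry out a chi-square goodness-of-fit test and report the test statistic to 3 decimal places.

3.083

Expected count for each of the 3 categories: 72/3 = 24.
cat           O        E   (O−E)²/E
left         20       24     0.6667
straight     31       24     2.0417
right        21       24     0.3750
Sum = 3.083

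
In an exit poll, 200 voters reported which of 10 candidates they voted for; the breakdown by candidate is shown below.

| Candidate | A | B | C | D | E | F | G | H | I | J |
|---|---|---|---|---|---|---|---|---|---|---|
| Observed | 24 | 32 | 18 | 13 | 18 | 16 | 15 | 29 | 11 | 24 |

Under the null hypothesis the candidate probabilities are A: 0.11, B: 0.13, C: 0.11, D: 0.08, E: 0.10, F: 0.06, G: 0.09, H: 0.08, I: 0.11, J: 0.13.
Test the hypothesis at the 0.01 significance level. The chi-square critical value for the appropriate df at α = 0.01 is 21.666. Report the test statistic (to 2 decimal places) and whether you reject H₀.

21.11; do not reject

Expected counts E_i = n·p_i: 200×0.11 = 22, 200×0.13 = 26, 200×0.11 = 22, 200×0.08 = 16, 200×0.10 = 20, 200×0.06 = 12, 200×0.09 = 18, 200×0.08 = 16, 200×0.11 = 22, 200×0.13 = 26.
A: (24 − 22)²/22 = 4/22 = 0.182
B: (32 − 26)²/26 = 36/26 = 1.385
C: (18 − 22)²/22 = 16/22 = 0.727
D: (13 − 16)²/16 = 9/16 = 0.563
E: (18 − 20)²/20 = 4/20 = 0.200
F: (16 − 12)²/12 = 16/12 = 1.333
G: (15 − 18)²/18 = 9/18 = 0.500
H: (29 − 16)²/16 = 169/16 = 10.563
I: (11 − 22)²/22 = 121/22 = 5.500
J: (24 − 26)²/26 = 4/26 = 0.154
Sum = 21.11
df = 9. Since 21.11 < 21.666, we do not reject H₀.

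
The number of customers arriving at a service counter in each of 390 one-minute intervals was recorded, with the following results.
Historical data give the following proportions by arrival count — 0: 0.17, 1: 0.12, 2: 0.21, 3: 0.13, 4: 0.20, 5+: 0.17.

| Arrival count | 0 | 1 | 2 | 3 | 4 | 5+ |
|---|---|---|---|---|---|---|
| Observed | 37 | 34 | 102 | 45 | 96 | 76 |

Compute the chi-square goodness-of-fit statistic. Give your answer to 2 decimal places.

Expected counts E_i = n·p_i: 390×0.17 = 66.3, 390×0.12 = 46.8, 390×0.21 = 81.9, 390×0.13 = 50.7, 390×0.20 = 78, 390×0.17 = 66.3.
0: (37 − 66.3)²/66.3 = 858.49/66.3 = 12.949
1: (34 − 46.8)²/46.8 = 163.84/46.8 = 3.501
2: (102 − 81.9)²/81.9 = 404.01/81.9 = 4.933
3: (45 − 50.7)²/50.7 = 32.49/50.7 = 0.641
4: (96 − 78)²/78 = 324/78 = 4.154
5+: (76 − 66.3)²/66.3 = 94.09/66.3 = 1.419
Sum = 27.60

27.60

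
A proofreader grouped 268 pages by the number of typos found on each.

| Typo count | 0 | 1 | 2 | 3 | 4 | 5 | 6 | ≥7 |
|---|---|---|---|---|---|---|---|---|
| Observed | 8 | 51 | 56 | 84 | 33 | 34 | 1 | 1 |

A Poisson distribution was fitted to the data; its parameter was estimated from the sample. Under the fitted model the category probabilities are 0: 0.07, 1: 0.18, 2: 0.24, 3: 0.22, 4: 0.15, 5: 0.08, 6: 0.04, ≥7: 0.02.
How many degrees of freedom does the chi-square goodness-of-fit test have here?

There are k = 8 categories and 1 parameter estimated from the data, so df = 8 − 1 − 1 = 6.

6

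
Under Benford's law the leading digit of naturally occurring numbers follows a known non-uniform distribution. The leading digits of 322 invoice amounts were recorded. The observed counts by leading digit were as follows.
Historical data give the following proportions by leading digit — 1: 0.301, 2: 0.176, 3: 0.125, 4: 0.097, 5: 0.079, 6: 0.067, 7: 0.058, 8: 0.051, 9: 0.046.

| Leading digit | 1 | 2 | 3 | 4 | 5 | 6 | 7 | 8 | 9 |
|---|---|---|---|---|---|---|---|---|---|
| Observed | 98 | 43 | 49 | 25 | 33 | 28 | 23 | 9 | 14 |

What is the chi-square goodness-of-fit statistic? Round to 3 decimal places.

Expected counts E_i = n·p_i: 322×0.301 = 96.922, 322×0.176 = 56.672, 322×0.125 = 40.25, 322×0.097 = 31.234, 322×0.079 = 25.438, 322×0.067 = 21.574, 322×0.058 = 18.676, 322×0.051 = 16.422, 322×0.046 = 14.812.
1: (98 − 96.922)²/96.922 = 1.162084/96.922 = 0.0120
2: (43 − 56.672)²/56.672 = 186.923584/56.672 = 3.2983
3: (49 − 40.25)²/40.25 = 76.5625/40.25 = 1.9022
4: (25 − 31.234)²/31.234 = 38.862756/31.234 = 1.2442
5: (33 − 25.438)²/25.438 = 57.183844/25.438 = 2.2480
6: (28 − 21.574)²/21.574 = 41.293476/21.574 = 1.9140
7: (23 − 18.676)²/18.676 = 18.696976/18.676 = 1.0011
8: (9 − 16.422)²/16.422 = 55.086084/16.422 = 3.3544
9: (14 − 14.812)²/14.812 = 0.659344/14.812 = 0.0445
Sum = 15.019

15.019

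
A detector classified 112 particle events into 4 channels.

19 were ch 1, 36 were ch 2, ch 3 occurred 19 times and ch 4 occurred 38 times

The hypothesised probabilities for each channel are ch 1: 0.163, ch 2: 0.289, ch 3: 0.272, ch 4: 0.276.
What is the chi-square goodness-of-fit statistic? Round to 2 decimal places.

Expected counts E_i = n·p_i: 112×0.163 = 18.256, 112×0.289 = 32.368, 112×0.272 = 30.464, 112×0.276 = 30.912.
ch 1: (19 − 18.256)²/18.256 = 0.553536/18.256 = 0.030
ch 2: (36 − 32.368)²/32.368 = 13.191424/32.368 = 0.408
ch 3: (19 − 30.464)²/30.464 = 131.423296/30.464 = 4.314
ch 4: (38 − 30.912)²/30.912 = 50.239744/30.912 = 1.625
Sum = 6.38

6.38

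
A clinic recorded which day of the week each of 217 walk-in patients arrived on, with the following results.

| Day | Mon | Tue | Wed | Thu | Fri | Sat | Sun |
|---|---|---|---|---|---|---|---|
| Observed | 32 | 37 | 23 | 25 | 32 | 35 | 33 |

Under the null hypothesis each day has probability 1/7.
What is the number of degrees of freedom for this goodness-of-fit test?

There are k = 7 categories and no parameters were estimated from the data, so df = 7 − 1 = 6.

6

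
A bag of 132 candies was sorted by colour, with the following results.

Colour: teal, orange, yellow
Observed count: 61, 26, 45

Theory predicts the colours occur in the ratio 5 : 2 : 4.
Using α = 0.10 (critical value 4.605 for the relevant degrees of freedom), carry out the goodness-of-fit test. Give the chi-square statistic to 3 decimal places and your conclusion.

Ratio total = 11. Expected counts: 132×5/11 = 60, 132×2/11 = 24, 132×4/11 = 48.
χ² = (61−60)²/60 + (26−24)²/24 + (45−48)²/48
   = 0.0167 + 0.1667 + 0.1875
Sum = 0.371
df = 2. Since 0.371 < 4.605, we do not reject H₀.

0.371; do not reject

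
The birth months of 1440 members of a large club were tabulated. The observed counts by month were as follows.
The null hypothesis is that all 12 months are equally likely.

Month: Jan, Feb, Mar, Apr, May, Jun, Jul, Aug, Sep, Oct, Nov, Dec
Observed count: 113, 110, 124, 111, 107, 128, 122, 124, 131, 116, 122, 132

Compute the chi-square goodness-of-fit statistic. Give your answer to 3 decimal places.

Under H₀ each category has probability 1/12, so each expected count is 1440/12 = 120.
χ² = (113−120)²/120 + (110−120)²/120 + (124−120)²/120 + (111−120)²/120 + (107−120)²/120 + (128−120)²/120 + (122−120)²/120 + (124−120)²/120 + (131−120)²/120 + (116−120)²/120 + (122−120)²/120 + (132−120)²/120
   = 0.4083 + 0.8333 + 0.1333 + 0.6750 + 1.4083 + 0.5333 + 0.0333 + 0.1333 + 1.0083 + 0.1333 + 0.0333 + 1.2000
Sum = 6.533

6.533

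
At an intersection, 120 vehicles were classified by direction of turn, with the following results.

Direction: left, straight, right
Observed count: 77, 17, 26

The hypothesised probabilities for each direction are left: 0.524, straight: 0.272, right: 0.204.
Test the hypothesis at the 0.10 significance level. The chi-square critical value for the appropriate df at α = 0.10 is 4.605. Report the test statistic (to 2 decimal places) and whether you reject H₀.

Expected counts E_i = n·p_i: 120×0.524 = 62.88, 120×0.272 = 32.64, 120×0.204 = 24.48.
cat           O        E   (O−E)²/E
left         77    62.88      3.171
straight     17    32.64      7.494
right        26    24.48      0.094
Sum = 10.76
df = 2. Since 10.76 > 4.605, we reject H₀.

10.76; reject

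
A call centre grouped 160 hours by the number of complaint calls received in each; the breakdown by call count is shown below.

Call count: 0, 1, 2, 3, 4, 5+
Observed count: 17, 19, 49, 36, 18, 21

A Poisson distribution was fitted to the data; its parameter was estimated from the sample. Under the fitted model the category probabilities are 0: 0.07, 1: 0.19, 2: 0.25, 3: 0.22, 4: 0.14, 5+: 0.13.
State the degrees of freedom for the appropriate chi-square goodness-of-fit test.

4

There are k = 6 categories and 1 parameter estimated from the data, so df = 6 − 1 − 1 = 4.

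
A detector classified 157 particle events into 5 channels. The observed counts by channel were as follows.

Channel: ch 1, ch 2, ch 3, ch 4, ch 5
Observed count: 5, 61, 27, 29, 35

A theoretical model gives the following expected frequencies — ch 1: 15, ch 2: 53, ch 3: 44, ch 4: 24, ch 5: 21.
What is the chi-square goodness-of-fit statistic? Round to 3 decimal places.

χ² = (5−15)²/15 + (61−53)²/53 + (27−44)²/44 + (29−24)²/24 + (35−21)²/21
   = 6.6667 + 1.2075 + 6.5682 + 1.0417 + 9.3333
Sum = 24.817

24.817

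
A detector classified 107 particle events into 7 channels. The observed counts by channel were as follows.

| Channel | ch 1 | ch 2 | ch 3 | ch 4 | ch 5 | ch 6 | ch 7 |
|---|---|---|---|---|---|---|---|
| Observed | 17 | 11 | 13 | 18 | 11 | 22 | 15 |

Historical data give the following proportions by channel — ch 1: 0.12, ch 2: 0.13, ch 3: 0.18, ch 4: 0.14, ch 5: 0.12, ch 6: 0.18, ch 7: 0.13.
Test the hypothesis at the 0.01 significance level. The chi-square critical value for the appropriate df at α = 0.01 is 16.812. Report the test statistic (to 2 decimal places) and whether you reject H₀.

5.34; do not reject

Expected counts E_i = n·p_i: 107×0.12 = 12.84, 107×0.13 = 13.91, 107×0.18 = 19.26, 107×0.14 = 14.98, 107×0.12 = 12.84, 107×0.18 = 19.26, 107×0.13 = 13.91.
cat         O        E   (O−E)²/E
ch 1       17    12.84      1.348
ch 2       11    13.91      0.609
ch 3       13    19.26      2.035
ch 4       18    14.98      0.609
ch 5       11    12.84      0.264
ch 6       22    19.26      0.390
ch 7       15    13.91      0.085
Sum = 5.34
df = 6. Since 5.34 < 16.812, we do not reject H₀.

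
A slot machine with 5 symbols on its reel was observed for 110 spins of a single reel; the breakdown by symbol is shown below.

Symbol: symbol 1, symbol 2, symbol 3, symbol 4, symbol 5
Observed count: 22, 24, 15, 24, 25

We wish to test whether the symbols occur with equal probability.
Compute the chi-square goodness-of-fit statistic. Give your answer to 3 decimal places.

3.000

Under H₀ each category has probability 1/5, so each expected count is 110/5 = 22.
cat           O        E   (O−E)²/E
symbol 1     22       22     0.0000
symbol 2     24       22     0.1818
symbol 3     15       22     2.2273
symbol 4     24       22     0.1818
symbol 5     25       22     0.4091
Sum = 3.000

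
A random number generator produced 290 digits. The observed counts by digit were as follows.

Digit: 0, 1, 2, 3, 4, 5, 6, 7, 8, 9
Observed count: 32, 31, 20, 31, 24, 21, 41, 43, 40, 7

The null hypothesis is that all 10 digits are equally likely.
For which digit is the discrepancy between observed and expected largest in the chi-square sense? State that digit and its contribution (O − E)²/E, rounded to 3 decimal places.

Under H₀ each category has probability 1/10, so each expected count is 290/10 = 29.
0: (32 − 29)²/29 = 9/29 = 0.3103
1: (31 − 29)²/29 = 4/29 = 0.1379
2: (20 − 29)²/29 = 81/29 = 2.7931
3: (31 − 29)²/29 = 4/29 = 0.1379
4: (24 − 29)²/29 = 25/29 = 0.8621
5: (21 − 29)²/29 = 64/29 = 2.2069
6: (41 − 29)²/29 = 144/29 = 4.9655
7: (43 − 29)²/29 = 196/29 = 6.7586
8: (40 − 29)²/29 = 121/29 = 4.1724
9: (7 − 29)²/29 = 484/29 = 16.6897
The largest term is for 9: 16.690.

9, 16.690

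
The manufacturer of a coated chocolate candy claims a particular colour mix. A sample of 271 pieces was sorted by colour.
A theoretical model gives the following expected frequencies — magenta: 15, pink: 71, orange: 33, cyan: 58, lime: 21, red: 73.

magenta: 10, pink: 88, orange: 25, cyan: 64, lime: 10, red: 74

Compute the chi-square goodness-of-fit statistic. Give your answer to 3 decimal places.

14.073

χ² = (10−15)²/15 + (88−71)²/71 + (25−33)²/33 + (64−58)²/58 + (10−21)²/21 + (74−73)²/73
   = 1.6667 + 4.0704 + 1.9394 + 0.6207 + 5.7619 + 0.0137
Sum = 14.073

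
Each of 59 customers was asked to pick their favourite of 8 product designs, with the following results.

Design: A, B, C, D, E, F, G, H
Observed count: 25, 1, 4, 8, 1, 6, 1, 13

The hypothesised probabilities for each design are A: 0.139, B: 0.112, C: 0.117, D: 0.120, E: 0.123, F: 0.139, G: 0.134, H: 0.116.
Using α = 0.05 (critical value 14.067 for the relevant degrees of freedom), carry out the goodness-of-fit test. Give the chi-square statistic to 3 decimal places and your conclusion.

58.066; reject

Expected counts E_i = n·p_i: 59×0.139 = 8.201, 59×0.112 = 6.608, 59×0.117 = 6.903, 59×0.120 = 7.08, 59×0.123 = 7.257, 59×0.139 = 8.201, 59×0.134 = 7.906, 59×0.116 = 6.844.
χ² = (25−8.201)²/8.201 + (1−6.608)²/6.608 + (4−6.903)²/6.903 + (8−7.08)²/7.08 + (1−7.257)²/7.257 + (6−8.201)²/8.201 + (1−7.906)²/7.906 + (13−6.844)²/6.844
   = 34.4112 + 4.7593 + 1.2208 + 0.1195 + 5.3948 + 0.5907 + 6.0325 + 5.5372
Sum = 58.066
df = 7. Since 58.066 > 14.067, we reject H₀.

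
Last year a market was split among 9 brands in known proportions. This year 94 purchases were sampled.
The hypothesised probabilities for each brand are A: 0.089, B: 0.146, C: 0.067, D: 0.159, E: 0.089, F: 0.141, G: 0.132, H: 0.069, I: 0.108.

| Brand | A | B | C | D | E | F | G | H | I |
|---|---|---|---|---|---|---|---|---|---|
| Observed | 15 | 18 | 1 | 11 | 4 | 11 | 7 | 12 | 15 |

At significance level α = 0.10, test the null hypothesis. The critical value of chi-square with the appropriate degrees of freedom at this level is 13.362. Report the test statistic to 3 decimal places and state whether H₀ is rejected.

Expected counts E_i = n·p_i: 94×0.089 = 8.366, 94×0.146 = 13.724, 94×0.067 = 6.298, 94×0.159 = 14.946, 94×0.089 = 8.366, 94×0.141 = 13.254, 94×0.132 = 12.408, 94×0.069 = 6.486, 94×0.108 = 10.152.
χ² = (15−8.366)²/8.366 + (18−13.724)²/13.724 + (1−6.298)²/6.298 + (11−14.946)²/14.946 + (4−8.366)²/8.366 + (11−13.254)²/13.254 + (7−12.408)²/12.408 + (12−6.486)²/6.486 + (15−10.152)²/10.152
   = 5.2606 + 1.3323 + 4.4568 + 1.0418 + 2.2785 + 0.3833 + 2.3571 + 4.6877 + 2.3151
Sum = 24.113
df = 8. Since 24.113 > 13.362, we reject H₀.

24.113; reject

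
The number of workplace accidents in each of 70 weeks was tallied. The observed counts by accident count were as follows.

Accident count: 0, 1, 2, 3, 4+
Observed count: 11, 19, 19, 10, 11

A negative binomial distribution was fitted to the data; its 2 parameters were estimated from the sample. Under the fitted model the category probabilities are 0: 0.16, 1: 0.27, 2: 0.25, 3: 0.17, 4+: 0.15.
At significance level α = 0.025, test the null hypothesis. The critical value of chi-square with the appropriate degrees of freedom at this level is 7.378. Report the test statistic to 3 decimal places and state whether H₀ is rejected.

0.460; do not reject

Expected counts E_i = n·p_i: 70×0.16 = 11.2, 70×0.27 = 18.9, 70×0.25 = 17.5, 70×0.17 = 11.9, 70×0.15 = 10.5.
cat         O        E   (O−E)²/E
0          11     11.2     0.0036
1          19     18.9     0.0005
2          19     17.5     0.1286
3          10     11.9     0.3034
4+         11     10.5     0.0238
Sum = 0.460
df = 2. Since 0.460 < 7.378, we do not reject H₀.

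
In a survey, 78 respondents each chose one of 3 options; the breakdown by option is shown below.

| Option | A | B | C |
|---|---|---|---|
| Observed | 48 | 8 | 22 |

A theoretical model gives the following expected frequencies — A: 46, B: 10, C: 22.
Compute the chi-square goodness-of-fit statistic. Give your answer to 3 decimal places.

0.487

A: (48 − 46)²/46 = 4/46 = 0.0870
B: (8 − 10)²/10 = 4/10 = 0.4000
C: (22 − 22)²/22 = 0/22 = 0.0000
Sum = 0.487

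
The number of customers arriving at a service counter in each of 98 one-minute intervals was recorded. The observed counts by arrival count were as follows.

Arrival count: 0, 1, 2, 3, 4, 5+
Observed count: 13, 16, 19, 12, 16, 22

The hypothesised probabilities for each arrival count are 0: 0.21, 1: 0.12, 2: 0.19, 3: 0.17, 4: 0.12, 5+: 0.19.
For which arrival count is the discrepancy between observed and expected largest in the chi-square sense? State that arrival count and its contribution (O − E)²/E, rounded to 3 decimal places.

0, 2.792

Expected counts E_i = n·p_i: 98×0.21 = 20.58, 98×0.12 = 11.76, 98×0.19 = 18.62, 98×0.17 = 16.66, 98×0.12 = 11.76, 98×0.19 = 18.62.
0: (13 − 20.58)²/20.58 = 57.4564/20.58 = 2.7919
1: (16 − 11.76)²/11.76 = 17.9776/11.76 = 1.5287
2: (19 − 18.62)²/18.62 = 0.1444/18.62 = 0.0078
3: (12 − 16.66)²/16.66 = 21.7156/16.66 = 1.3035
4: (16 − 11.76)²/11.76 = 17.9776/11.76 = 1.5287
5+: (22 − 18.62)²/18.62 = 11.4244/18.62 = 0.6136
The largest term is for 0: 2.792.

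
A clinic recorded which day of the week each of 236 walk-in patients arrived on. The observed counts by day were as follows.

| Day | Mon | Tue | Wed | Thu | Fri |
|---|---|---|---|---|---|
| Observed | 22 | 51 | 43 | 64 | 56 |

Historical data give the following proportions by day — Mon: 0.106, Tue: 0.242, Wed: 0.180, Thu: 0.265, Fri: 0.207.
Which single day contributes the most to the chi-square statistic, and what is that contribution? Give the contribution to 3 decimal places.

Expected counts E_i = n·p_i: 236×0.106 = 25.016, 236×0.242 = 57.112, 236×0.180 = 42.48, 236×0.265 = 62.54, 236×0.207 = 48.852.
cat         O        E   (O−E)²/E
Mon        22   25.016     0.3636
Tue        51   57.112     0.6541
Wed        43    42.48     0.0064
Thu        64    62.54     0.0341
Fri        56   48.852     1.0459
The largest term is for Fri: 1.046.

Fri, 1.046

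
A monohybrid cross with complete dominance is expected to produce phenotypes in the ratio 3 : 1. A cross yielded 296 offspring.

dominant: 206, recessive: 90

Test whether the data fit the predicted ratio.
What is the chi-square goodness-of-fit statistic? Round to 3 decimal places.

4.613

Ratio total = 4. Expected counts: 296×3/4 = 222, 296×1/4 = 74.
cat            O        E   (O−E)²/E
dominant     206      222     1.1532
recessive     90       74     3.4595
Sum = 4.613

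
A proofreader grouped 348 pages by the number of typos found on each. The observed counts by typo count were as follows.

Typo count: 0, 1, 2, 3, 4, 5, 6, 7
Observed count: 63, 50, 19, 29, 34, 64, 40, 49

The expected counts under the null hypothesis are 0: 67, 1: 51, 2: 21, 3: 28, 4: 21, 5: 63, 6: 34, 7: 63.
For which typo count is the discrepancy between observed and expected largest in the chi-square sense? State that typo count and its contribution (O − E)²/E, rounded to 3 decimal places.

4, 8.048

χ² = (63−67)²/67 + (50−51)²/51 + (19−21)²/21 + (29−28)²/28 + (34−21)²/21 + (64−63)²/63 + (40−34)²/34 + (49−63)²/63
   = 0.2388 + 0.0196 + 0.1905 + 0.0357 + 8.0476 + 0.0159 + 1.0588 + 3.1111
The largest term is for 4: 8.048.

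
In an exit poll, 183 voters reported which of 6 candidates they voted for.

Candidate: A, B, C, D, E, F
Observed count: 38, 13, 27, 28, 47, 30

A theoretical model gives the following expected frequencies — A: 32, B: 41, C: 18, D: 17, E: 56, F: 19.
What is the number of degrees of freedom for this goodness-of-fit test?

5

There are k = 6 categories and no parameters were estimated from the data, so df = 6 − 1 = 5.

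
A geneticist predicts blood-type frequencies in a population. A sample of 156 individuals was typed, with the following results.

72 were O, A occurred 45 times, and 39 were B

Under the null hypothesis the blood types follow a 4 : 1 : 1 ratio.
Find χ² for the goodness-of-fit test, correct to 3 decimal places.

Ratio total = 6. Expected counts: 156×4/6 = 104, 156×1/6 = 26, 156×1/6 = 26.
O: (72 − 104)²/104 = 1024/104 = 9.8462
A: (45 − 26)²/26 = 361/26 = 13.8846
B: (39 − 26)²/26 = 169/26 = 6.5000
Sum = 30.231

30.231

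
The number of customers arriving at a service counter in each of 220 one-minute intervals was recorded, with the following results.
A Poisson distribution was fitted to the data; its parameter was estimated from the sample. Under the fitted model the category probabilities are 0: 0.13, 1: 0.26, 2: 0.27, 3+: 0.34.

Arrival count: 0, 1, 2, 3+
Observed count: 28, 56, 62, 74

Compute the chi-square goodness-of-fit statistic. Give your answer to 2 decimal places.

0.16

Expected counts E_i = n·p_i: 220×0.13 = 28.6, 220×0.26 = 57.2, 220×0.27 = 59.4, 220×0.34 = 74.8.
0: (28 − 28.6)²/28.6 = 0.36/28.6 = 0.013
1: (56 − 57.2)²/57.2 = 1.44/57.2 = 0.025
2: (62 − 59.4)²/59.4 = 6.76/59.4 = 0.114
3+: (74 − 74.8)²/74.8 = 0.64/74.8 = 0.009
Sum = 0.16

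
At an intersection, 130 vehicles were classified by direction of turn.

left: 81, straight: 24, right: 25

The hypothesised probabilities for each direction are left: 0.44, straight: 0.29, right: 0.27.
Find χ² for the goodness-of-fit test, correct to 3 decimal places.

Expected counts E_i = n·p_i: 130×0.44 = 57.2, 130×0.29 = 37.7, 130×0.27 = 35.1.
χ² = (81−57.2)²/57.2 + (24−37.7)²/37.7 + (25−35.1)²/35.1
   = 9.9028 + 4.9785 + 2.9063
Sum = 17.788

17.788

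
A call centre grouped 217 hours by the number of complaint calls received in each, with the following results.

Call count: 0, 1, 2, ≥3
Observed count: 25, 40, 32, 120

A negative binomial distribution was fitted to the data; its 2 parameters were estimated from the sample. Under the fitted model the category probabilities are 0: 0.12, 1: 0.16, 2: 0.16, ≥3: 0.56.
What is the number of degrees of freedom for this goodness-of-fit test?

There are k = 4 categories and 2 parameters estimated from the data, so df = 4 − 1 − 2 = 1.

1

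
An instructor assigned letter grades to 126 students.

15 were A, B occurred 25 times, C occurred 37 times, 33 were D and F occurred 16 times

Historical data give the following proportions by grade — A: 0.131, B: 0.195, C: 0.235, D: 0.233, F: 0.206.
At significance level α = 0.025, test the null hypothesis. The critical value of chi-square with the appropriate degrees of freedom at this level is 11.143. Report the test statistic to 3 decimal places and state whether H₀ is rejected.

6.260; do not reject

Expected counts E_i = n·p_i: 126×0.131 = 16.506, 126×0.195 = 24.57, 126×0.235 = 29.61, 126×0.233 = 29.358, 126×0.206 = 25.956.
cat         O        E   (O−E)²/E
A          15   16.506     0.1374
B          25    24.57     0.0075
C          37    29.61     1.8444
D          33   29.358     0.4518
F          16   25.956     3.8188
Sum = 6.260
df = 4. Since 6.260 < 11.143, we do not reject H₀.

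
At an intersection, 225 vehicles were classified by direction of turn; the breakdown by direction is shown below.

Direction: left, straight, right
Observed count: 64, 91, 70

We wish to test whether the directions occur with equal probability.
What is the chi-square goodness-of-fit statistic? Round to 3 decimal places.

Expected count for each of the 3 categories: 225/3 = 75.
left: (64 − 75)²/75 = 121/75 = 1.6133
straight: (91 − 75)²/75 = 256/75 = 3.4133
right: (70 − 75)²/75 = 25/75 = 0.3333
Sum = 5.360

5.360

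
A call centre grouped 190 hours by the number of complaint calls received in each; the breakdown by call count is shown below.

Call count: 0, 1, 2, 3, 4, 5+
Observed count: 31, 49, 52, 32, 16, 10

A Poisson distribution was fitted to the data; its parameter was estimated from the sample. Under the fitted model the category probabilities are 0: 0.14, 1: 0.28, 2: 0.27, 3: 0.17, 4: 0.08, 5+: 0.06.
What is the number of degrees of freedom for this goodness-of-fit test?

There are k = 6 categories and 1 parameter estimated from the data, so df = 6 − 1 − 1 = 4.

4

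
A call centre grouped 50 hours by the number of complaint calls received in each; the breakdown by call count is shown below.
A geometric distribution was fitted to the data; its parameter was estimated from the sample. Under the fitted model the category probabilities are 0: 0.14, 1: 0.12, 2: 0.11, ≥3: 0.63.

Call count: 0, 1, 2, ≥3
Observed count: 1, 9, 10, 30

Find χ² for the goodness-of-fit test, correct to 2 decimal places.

Expected counts E_i = n·p_i: 50×0.14 = 7, 50×0.12 = 6, 50×0.11 = 5.5, 50×0.63 = 31.5.
cat         O        E   (O−E)²/E
0           1        7      5.143
1           9        6      1.500
2          10      5.5      3.682
≥3         30     31.5      0.071
Sum = 10.40

10.40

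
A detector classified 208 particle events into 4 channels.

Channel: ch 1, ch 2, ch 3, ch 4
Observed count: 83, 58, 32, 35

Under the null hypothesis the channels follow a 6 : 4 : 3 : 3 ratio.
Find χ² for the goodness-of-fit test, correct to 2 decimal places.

2.68

Ratio total = 16. Expected counts: 208×6/16 = 78, 208×4/16 = 52, 208×3/16 = 39, 208×3/16 = 39.
χ² = (83−78)²/78 + (58−52)²/52 + (32−39)²/39 + (35−39)²/39
   = 0.321 + 0.692 + 1.256 + 0.410
Sum = 2.68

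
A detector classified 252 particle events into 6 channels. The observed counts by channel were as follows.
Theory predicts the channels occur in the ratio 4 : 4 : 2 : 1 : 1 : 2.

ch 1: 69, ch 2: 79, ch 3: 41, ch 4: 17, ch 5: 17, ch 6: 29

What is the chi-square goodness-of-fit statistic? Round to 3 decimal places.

2.972

Ratio total = 14. Expected counts: 252×4/14 = 72, 252×4/14 = 72, 252×2/14 = 36, 252×1/14 = 18, 252×1/14 = 18, 252×2/14 = 36.
ch 1: (69 − 72)²/72 = 9/72 = 0.1250
ch 2: (79 − 72)²/72 = 49/72 = 0.6806
ch 3: (41 − 36)²/36 = 25/36 = 0.6944
ch 4: (17 − 18)²/18 = 1/18 = 0.0556
ch 5: (17 − 18)²/18 = 1/18 = 0.0556
ch 6: (29 − 36)²/36 = 49/36 = 1.3611
Sum = 2.972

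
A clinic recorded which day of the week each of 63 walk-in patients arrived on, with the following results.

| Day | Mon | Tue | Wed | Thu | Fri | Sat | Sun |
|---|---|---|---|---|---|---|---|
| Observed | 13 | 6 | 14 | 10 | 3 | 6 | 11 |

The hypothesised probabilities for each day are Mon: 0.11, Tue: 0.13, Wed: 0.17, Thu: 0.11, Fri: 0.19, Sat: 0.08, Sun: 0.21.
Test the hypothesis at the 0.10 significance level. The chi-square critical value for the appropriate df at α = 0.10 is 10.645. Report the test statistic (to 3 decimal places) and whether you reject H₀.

Expected counts E_i = n·p_i: 63×0.11 = 6.93, 63×0.13 = 8.19, 63×0.17 = 10.71, 63×0.11 = 6.93, 63×0.19 = 11.97, 63×0.08 = 5.04, 63×0.21 = 13.23.
cat         O        E   (O−E)²/E
Mon        13     6.93     5.3167
Tue         6     8.19     0.5856
Wed        14    10.71     1.0107
Thu        10     6.93     1.3600
Fri         3    11.97     6.7219
Sat         6     5.04     0.1829
Sun        11    13.23     0.3759
Sum = 15.554
df = 6. Since 15.554 > 10.645, we reject H₀.

15.554; reject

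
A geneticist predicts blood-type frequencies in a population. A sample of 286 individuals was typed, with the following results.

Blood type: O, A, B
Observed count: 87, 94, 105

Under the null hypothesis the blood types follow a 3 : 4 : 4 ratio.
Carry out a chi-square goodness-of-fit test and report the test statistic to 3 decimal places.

2.010

Ratio total = 11. Expected counts: 286×3/11 = 78, 286×4/11 = 104, 286×4/11 = 104.
O: (87 − 78)²/78 = 81/78 = 1.0385
A: (94 − 104)²/104 = 100/104 = 0.9615
B: (105 − 104)²/104 = 1/104 = 0.0096
Sum = 2.010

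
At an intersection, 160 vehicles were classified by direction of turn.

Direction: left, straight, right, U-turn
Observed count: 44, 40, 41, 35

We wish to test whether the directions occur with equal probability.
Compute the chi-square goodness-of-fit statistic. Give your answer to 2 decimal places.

Expected count for each of the 4 categories: 160/4 = 40.
cat           O        E   (O−E)²/E
left         44       40      0.400
straight     40       40      0.000
right        41       40      0.025
U-turn       35       40      0.625
Sum = 1.05

1.05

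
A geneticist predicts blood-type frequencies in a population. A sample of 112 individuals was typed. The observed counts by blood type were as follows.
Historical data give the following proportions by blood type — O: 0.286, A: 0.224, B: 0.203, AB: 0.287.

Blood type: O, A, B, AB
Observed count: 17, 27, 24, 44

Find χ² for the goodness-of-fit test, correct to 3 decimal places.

Expected counts E_i = n·p_i: 112×0.286 = 32.032, 112×0.224 = 25.088, 112×0.203 = 22.736, 112×0.287 = 32.144.
χ² = (17−32.032)²/32.032 + (27−25.088)²/25.088 + (24−22.736)²/22.736 + (44−32.144)²/32.144
   = 7.0542 + 0.1457 + 0.0703 + 4.3730
Sum = 11.643

11.643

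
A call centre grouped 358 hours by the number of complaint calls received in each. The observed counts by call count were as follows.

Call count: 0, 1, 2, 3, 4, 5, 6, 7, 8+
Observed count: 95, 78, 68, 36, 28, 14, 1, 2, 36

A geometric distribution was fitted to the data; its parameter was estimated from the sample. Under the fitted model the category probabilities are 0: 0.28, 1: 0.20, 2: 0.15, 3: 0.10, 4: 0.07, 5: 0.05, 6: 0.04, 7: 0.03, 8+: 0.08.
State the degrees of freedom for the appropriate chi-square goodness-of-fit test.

7

There are k = 9 categories and 1 parameter estimated from the data, so df = 9 − 1 − 1 = 7.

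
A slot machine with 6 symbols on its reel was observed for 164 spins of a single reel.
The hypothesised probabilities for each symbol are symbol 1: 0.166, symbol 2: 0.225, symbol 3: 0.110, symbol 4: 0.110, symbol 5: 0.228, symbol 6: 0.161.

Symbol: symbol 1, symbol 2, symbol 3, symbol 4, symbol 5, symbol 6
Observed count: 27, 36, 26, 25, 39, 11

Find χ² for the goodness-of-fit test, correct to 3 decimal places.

Expected counts E_i = n·p_i: 164×0.166 = 27.224, 164×0.225 = 36.9, 164×0.110 = 18.04, 164×0.110 = 18.04, 164×0.228 = 37.392, 164×0.161 = 26.404.
χ² = (27−27.224)²/27.224 + (36−36.9)²/36.9 + (26−18.04)²/18.04 + (25−18.04)²/18.04 + (39−37.392)²/37.392 + (11−26.404)²/26.404
   = 0.0018 + 0.0220 + 3.5123 + 2.6852 + 0.0692 + 8.9866
Sum = 15.277

15.277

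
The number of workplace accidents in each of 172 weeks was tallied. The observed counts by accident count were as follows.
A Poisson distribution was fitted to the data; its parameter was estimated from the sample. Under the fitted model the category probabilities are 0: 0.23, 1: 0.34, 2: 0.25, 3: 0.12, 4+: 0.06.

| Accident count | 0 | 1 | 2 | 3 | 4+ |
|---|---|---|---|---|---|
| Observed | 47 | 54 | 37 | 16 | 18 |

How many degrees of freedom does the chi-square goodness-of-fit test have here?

There are k = 5 categories and 1 parameter estimated from the data, so df = 5 − 1 − 1 = 3.

3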